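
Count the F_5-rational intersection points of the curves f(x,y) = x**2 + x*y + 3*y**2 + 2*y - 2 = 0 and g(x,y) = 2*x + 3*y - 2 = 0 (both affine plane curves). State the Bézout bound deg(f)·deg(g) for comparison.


Common zeros: ∅; count = 0; Bézout bound = 2.

deg(f) = 2, deg(g) = 1, so Bézout bound = 2.
Scan x ∈ F_5. For each x, list the y ∈ F_5 with f(x, y) ≡ 0 and those with g(x, y) ≡ 0 (mod 5); the common zeros in that column are the intersection.
  x = 0: f ≡ 0 at y ∈ ∅; g ≡ 0 at y ∈ {4}; common: ∅.
  x = 1: f ≡ 0 at y ∈ {1, 3}; g ≡ 0 at y ∈ {0}; common: ∅.
  x = 2: f ≡ 0 at y ∈ ∅; g ≡ 0 at y ∈ {1}; common: ∅.
  x = 3: f ≡ 0 at y ∈ {1, 4}; g ≡ 0 at y ∈ {2}; common: ∅.
  x = 4: f ≡ 0 at y ∈ ∅; g ≡ 0 at y ∈ {3}; common: ∅.
Collecting: common zeros = ∅, so the count is 0.
Comparison with the Bézout bound: 0 ≤ 2 = deg(f)·deg(g), as expected for curves with no common component (the affine F_5-count falls short of the bound because intersections may lie at infinity, over extension fields, or carry multiplicity).


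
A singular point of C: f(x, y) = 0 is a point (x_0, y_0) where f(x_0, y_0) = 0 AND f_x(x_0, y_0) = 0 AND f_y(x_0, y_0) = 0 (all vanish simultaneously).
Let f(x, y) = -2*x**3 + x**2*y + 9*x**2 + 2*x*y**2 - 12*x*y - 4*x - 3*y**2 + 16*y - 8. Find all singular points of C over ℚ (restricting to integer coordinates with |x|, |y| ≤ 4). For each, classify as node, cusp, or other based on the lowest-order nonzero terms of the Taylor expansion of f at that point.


Singular points: {(2, 2)}; classification: node.

Compute partial derivatives:
  f_x = -6*x**2 + 2*x*y + 18*x + 2*y**2 - 12*y - 4.
  f_y = x**2 + 4*x*y - 12*x - 6*y + 16.
Scan x_0 ∈ {−4, ..., 4}. For each x_0, f_y(x_0, y) is a polynomial in y; find its integer roots y ∈ {−4, ..., 4}, then test f_x and f at those candidates.
  x = -4: f_y(-4, y) = 80 - 22*y; no integer root y with |y| ≤ 4.
  x = -3: f_y(-3, y) = 61 - 18*y; no integer root y with |y| ≤ 4.
  x = -2: f_y(-2, y) = 44 - 14*y; no integer root y with |y| ≤ 4.
  x = -1: f_y(-1, y) = 29 - 10*y; no integer root y with |y| ≤ 4.
  x = 0: f_y(0, y) = 16 - 6*y; no integer root y with |y| ≤ 4.
  x = 1: f_y(1, y) = 5 - 2*y; no integer root y with |y| ≤ 4.
  x = 2: f_y(2, y) = 2*y - 4; vanishes at y ∈ {2}. (2, 2): f_x = 0, f = 0 — SINGULAR.
  x = 3: f_y(3, y) = 6*y - 11; no integer root y with |y| ≤ 4.
  x = 4: f_y(4, y) = 10*y - 16; no integer root y with |y| ≤ 4.
Only singular point on the grid: (2, 2).
Classify: substitute x = 2 + u, y = 2 + v and expand: f = -2*u**3 + u**2*v - u**2 + 2*u*v**2 + v**2.
No constant or linear terms (consistent with a singular point). Quadratic part: -u**2 + v**2. Cubic part: -2*u**3 + u**2*v + 2*u*v**2.
The quadratic part v**2 - u**2 = (v − u)(v + u) splits into two distinct linear factors, so there are two distinct tangent lines y − 2 = ±(x − 2) — this is a node (ordinary double point).
Classification: node.


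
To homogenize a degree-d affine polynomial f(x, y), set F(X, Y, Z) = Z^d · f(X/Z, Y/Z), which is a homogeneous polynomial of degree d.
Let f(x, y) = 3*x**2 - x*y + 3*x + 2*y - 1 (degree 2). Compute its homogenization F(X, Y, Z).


F(X, Y, Z) = 3*X**2 - X*Y + 3*X*Z + 2*Y*Z - Z**2

deg(f) = 2.
Substitute x = X/Z, y = Y/Z into f, then multiply by Z^2.
  monomial 3·x^2·y^0 ↦ 3·X^2·Y^0·Z^0.
  monomial -1·x^1·y^1 ↦ -1·X^1·Y^1·Z^0.
  monomial 3·x^1·y^0 ↦ 3·X^1·Y^0·Z^1.
  monomial 2·x^0·y^1 ↦ 2·X^0·Y^1·Z^1.
  monomial -1·x^0·y^0 ↦ -1·X^0·Y^0·Z^2.
Collecting: F(X, Y, Z) = 3*X**2 - X*Y + 3*X*Z + 2*Y*Z - Z**2.


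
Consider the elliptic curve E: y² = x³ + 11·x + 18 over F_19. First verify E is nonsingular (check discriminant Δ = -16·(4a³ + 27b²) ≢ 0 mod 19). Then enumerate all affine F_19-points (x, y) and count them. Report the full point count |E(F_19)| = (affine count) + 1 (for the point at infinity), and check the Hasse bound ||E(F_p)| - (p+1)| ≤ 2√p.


Affine points = {(1, 7), (1, 12), (7, 1), (7, 18), (10, 8), (10, 11), (11, 8), (11, 11), (12, 4), (12, 15), (14, 3), (14, 16), (15, 9), (15, 10), (17, 8), (17, 11), (18, 5), (18, 14)}; affine count = 18; |E(F_19)| = 19.

Discriminant check: Δ ∝ 4a³ + 27b² = 4·11³ + 27·18² = 4·1331 + 27·324 ≡ 12 (mod 19). Nonzero ⇒ E is nonsingular.
For each x ∈ F_19, compute rhs = x³ + 11·x + 18 mod 19, then count y ∈ F_19 with y² ≡ rhs.
  x = 0: rhs = 18, matching y values: none (0 points).
  x = 1: rhs = 11, matching y values: 7, 12 (2 points).
  x = 2: rhs = 10, matching y values: none (0 points).
  x = 3: rhs = 2, matching y values: none (0 points).
  x = 4: rhs = 12, matching y values: none (0 points).
  x = 5: rhs = 8, matching y values: none (0 points).
  x = 6: rhs = 15, matching y values: none (0 points).
  x = 7: rhs = 1, matching y values: 1, 18 (2 points).
  x = 8: rhs = 10, matching y values: none (0 points).
  x = 9: rhs = 10, matching y values: none (0 points).
  x = 10: rhs = 7, matching y values: 8, 11 (2 points).
  x = 11: rhs = 7, matching y values: 8, 11 (2 points).
  x = 12: rhs = 16, matching y values: 4, 15 (2 points).
  x = 13: rhs = 2, matching y values: none (0 points).
  x = 14: rhs = 9, matching y values: 3, 16 (2 points).
  x = 15: rhs = 5, matching y values: 9, 10 (2 points).
  x = 16: rhs = 15, matching y values: none (0 points).
  x = 17: rhs = 7, matching y values: 8, 11 (2 points).
  x = 18: rhs = 6, matching y values: 5, 14 (2 points).
Total affine count: 18.
Full point count |E(F_19)| = 18 + 1 = 19.
Hasse bound: |19 − (19+1)| = |-1| = 1 ≤ 2√19 ≈ 8.7178 ✓.


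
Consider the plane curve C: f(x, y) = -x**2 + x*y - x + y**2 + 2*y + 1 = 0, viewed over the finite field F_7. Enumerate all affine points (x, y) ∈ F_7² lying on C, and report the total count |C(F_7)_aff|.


Affine F_7-points: {(0, 6), (2, 1), (2, 2), (4, 4), (5, 1), (5, 6), (6, 2), (6, 4)}; count = 8.

For each of the 49 pairs (x, y) ∈ F_7², evaluate f(x, y) mod 7. Record the zeros.
  x = 0: [0↦1, 1↦4, 2↦2, 3↦2, 4↦4, 5↦1, 6↦0]  zeros at y ∈ {6}
  x = 1: [0↦6, 1↦3, 2↦2, 3↦3, 4↦6, 5↦4, 6↦4]  zeros at y ∈ ∅
  x = 2: [0↦2, 1↦0, 2↦0, 3↦2, 4↦6, 5↦5, 6↦6]  zeros at y ∈ {1, 2}
  x = 3: [0↦3, 1↦2, 2↦3, 3↦6, 4↦4, 5↦4, 6↦6]  zeros at y ∈ ∅
  x = 4: [0↦2, 1↦2, 2↦4, 3↦1, 4↦0, 5↦1, 6↦4]  zeros at y ∈ {4}
  x = 5: [0↦6, 1↦0, 2↦3, 3↦1, 4↦1, 5↦3, 6↦0]  zeros at y ∈ {1, 6}
  x = 6: [0↦1, 1↦3, 2↦0, 3↦6, 4↦0, 5↦3, 6↦1]  zeros at y ∈ {2, 4}
Collecting zeros: affine points = {(0, 6), (2, 1), (2, 2), (4, 4), (5, 1), (5, 6), (6, 2), (6, 4)}.
Total count |C(F_7)_aff| = 8.


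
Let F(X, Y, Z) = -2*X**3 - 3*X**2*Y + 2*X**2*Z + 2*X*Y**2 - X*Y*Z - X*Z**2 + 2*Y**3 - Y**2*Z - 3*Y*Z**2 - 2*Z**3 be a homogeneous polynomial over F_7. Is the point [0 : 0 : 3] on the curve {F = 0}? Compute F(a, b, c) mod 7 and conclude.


F(0,0,3) ≡ 2 (mod 7); P is NOT on the curve.

Evaluate F(0, 0, 3) term-by-term (mod 7).
  -2*X**3 ↦ -2·0·1·1 = 0
  -3*X**2*Y ↦ -3·0·0·1 = 0
  2*X**2*Z ↦ 2·0·1·3 = 0
  2*X*Y**2 ↦ 2·0·0·1 = 0
  -X*Y*Z ↦ -1·0·0·3 = 0
  -X*Z**2 ↦ -1·0·1·9 = 0
  2*Y**3 ↦ 2·1·0·1 = 0
  -Y**2*Z ↦ -1·1·0·3 = 0
  -3*Y*Z**2 ↦ -3·1·0·9 = 0
  -2*Z**3 ↦ -2·1·1·27 = -54
Sum: F(0, 0, 3) = (0) + (0) + (0) + (0) + (0) + (0) + (0) + (0) + (0) + (-54) = -54.
Reducing mod 7: -54 ≡ 2 (mod 7).
Since F(a, b, c) ≡ 2 ≠ 0 (mod 7), P does NOT lie on the curve.


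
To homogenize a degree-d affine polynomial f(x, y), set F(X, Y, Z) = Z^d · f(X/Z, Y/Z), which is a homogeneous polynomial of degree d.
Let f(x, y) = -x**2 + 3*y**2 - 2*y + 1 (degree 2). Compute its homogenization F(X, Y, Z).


F(X, Y, Z) = -X**2 + 3*Y**2 - 2*Y*Z + Z**2

deg(f) = 2.
Substitute x = X/Z, y = Y/Z into f, then multiply by Z^2.
  monomial -1·x^2·y^0 ↦ -1·X^2·Y^0·Z^0.
  monomial 3·x^0·y^2 ↦ 3·X^0·Y^2·Z^0.
  monomial -2·x^0·y^1 ↦ -2·X^0·Y^1·Z^1.
  monomial 1·x^0·y^0 ↦ 1·X^0·Y^0·Z^2.
Collecting: F(X, Y, Z) = -X**2 + 3*Y**2 - 2*Y*Z + Z**2.


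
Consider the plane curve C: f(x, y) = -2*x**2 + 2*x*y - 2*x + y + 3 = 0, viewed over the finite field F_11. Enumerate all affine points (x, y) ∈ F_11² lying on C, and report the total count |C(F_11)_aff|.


Affine F_11-points: {(0, 8), (1, 4), (2, 4), (3, 3), (4, 9), (6, 2), (7, 8), (8, 7), (9, 7), (10, 3)}; count = 10.

For each of the 121 pairs (x, y) ∈ F_11², evaluate f(x, y) mod 11. Record the zeros.
  x = 0: [0↦3, 1↦4, 2↦5, 3↦6, 4↦7, 5↦8, 6↦9, 7↦10, 8↦0, 9↦1, 10↦2]  zeros at y ∈ {8}
  x = 1: [0↦10, 1↦2, 2↦5, 3↦8, 4↦0, 5↦3, 6↦6, 7↦9, 8↦1, 9↦4, 10↦7]  zeros at y ∈ {4}
  x = 2: [0↦2, 1↦7, 2↦1, 3↦6, 4↦0, 5↦5, 6↦10, 7↦4, 8↦9, 9↦3, 10↦8]  zeros at y ∈ {4}
  x = 3: [0↦1, 1↦8, 2↦4, 3↦0, 4↦7, 5↦3, 6↦10, 7↦6, 8↦2, 9↦9, 10↦5]  zeros at y ∈ {3}
  x = 4: [0↦7, 1↦5, 2↦3, 3↦1, 4↦10, 5↦8, 6↦6, 7↦4, 8↦2, 9↦0, 10↦9]  zeros at y ∈ {9}
  x = 5: [0↦9, 1↦9, 2↦9, 3↦9, 4↦9, 5↦9, 6↦9, 7↦9, 8↦9, 9↦9, 10↦9]  zeros at y ∈ ∅
  x = 6: [0↦7, 1↦9, 2↦0, 3↦2, 4↦4, 5↦6, 6↦8, 7↦10, 8↦1, 9↦3, 10↦5]  zeros at y ∈ {2}
  x = 7: [0↦1, 1↦5, 2↦9, 3↦2, 4↦6, 5↦10, 6↦3, 7↦7, 8↦0, 9↦4, 10↦8]  zeros at y ∈ {8}
  x = 8: [0↦2, 1↦8, 2↦3, 3↦9, 4↦4, 5↦10, 6↦5, 7↦0, 8↦6, 9↦1, 10↦7]  zeros at y ∈ {7}
  x = 9: [0↦10, 1↦7, 2↦4, 3↦1, 4↦9, 5↦6, 6↦3, 7↦0, 8↦8, 9↦5, 10↦2]  zeros at y ∈ {7}
  x = 10: [0↦3, 1↦2, 2↦1, 3↦0, 4↦10, 5↦9, 6↦8, 7↦7, 8↦6, 9↦5, 10↦4]  zeros at y ∈ {3}
Collecting zeros: affine points = {(0, 8), (1, 4), (2, 4), (3, 3), (4, 9), (6, 2), (7, 8), (8, 7), (9, 7), (10, 3)}.
Total count |C(F_11)_aff| = 10.


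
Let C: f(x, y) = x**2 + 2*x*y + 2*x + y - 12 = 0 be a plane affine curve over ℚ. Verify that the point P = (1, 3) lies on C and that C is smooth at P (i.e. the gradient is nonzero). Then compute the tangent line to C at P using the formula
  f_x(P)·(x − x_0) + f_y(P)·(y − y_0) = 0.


Tangent line at P: 10*x + 3*y - 19 = 0.

Step 1: f(1, 3) = 0, so P lies on C.
Step 2: partial derivatives
  f_x(x, y) = 2*x + 2*y + 2, f_y(x, y) = 2*x + 1.
  f_x(P) = 10, f_y(P) = 3 (gradient nonzero, so P is smooth).
Step 3: tangent line at P: 10·(x − 1) + 3·(y − 3) = 0.
Expanding: 10*x + 3*y - 19 = 0.


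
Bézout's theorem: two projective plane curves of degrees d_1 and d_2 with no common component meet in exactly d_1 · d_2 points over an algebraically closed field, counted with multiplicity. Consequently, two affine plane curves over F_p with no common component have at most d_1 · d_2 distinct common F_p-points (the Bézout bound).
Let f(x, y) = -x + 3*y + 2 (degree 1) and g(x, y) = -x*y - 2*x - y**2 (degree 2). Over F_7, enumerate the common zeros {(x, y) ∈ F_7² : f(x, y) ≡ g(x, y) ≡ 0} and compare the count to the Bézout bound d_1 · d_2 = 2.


Common zeros: {(6, 6)}; count = 1; Bézout bound = 2.

deg(f) = 1, deg(g) = 2, so Bézout bound = 2.
Scan x ∈ F_7. For each x, list the y ∈ F_7 with f(x, y) ≡ 0 and those with g(x, y) ≡ 0 (mod 7); the common zeros in that column are the intersection.
  x = 0: f ≡ 0 at y ∈ {4}; g ≡ 0 at y ∈ {0}; common: ∅.
  x = 1: f ≡ 0 at y ∈ {2}; g ≡ 0 at y ∈ {3}; common: ∅.
  x = 2: f ≡ 0 at y ∈ {0}; g ≡ 0 at y ∈ {1, 4}; common: ∅.
  x = 3: f ≡ 0 at y ∈ {5}; g ≡ 0 at y ∈ ∅; common: ∅.
  x = 4: f ≡ 0 at y ∈ {3}; g ≡ 0 at y ∈ ∅; common: ∅.
  x = 5: f ≡ 0 at y ∈ {1}; g ≡ 0 at y ∈ ∅; common: ∅.
  x = 6: f ≡ 0 at y ∈ {6}; g ≡ 0 at y ∈ {2, 6}; common: {6}.
Collecting: common zeros = {(6, 6)}, so the count is 1.
Comparison with the Bézout bound: 1 ≤ 2 = deg(f)·deg(g), as expected for curves with no common component (the affine F_7-count falls short of the bound because intersections may lie at infinity, over extension fields, or carry multiplicity).


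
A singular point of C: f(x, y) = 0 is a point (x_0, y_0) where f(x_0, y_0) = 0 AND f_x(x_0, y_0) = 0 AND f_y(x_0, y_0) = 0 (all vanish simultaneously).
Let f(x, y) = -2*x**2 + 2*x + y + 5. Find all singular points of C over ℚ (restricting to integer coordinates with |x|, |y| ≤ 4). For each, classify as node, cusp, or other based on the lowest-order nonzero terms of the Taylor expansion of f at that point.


No singular points in the scanned grid; C is smooth there.

Compute partial derivatives:
  f_x = 2 - 4*x.
  f_y = 1.
f_y = 1 is a nonzero constant, so f_y never vanishes: no point (x, y) can satisfy f = f_x = f_y = 0. In particular no (x, y) ∈ {−4, ..., 4}² is singular; the curve is smooth.


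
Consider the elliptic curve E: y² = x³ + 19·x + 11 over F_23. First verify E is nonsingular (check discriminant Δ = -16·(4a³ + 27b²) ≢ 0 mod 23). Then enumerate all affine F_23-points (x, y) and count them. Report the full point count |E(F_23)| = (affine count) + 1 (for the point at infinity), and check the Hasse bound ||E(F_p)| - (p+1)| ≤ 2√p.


Affine points = {(1, 10), (1, 13), (3, 7), (3, 16), (4, 6), (4, 17), (5, 1), (5, 22), (7, 2), (7, 21), (8, 10), (8, 13), (12, 9), (12, 14), (14, 10), (14, 13), (16, 8), (16, 15), (17, 7), (17, 16), (19, 3), (19, 20)}; affine count = 22; |E(F_23)| = 23.

Discriminant check: Δ ∝ 4a³ + 27b² = 4·19³ + 27·11² = 4·6859 + 27·121 ≡ 21 (mod 23). Nonzero ⇒ E is nonsingular.
For each x ∈ F_23, compute rhs = x³ + 19·x + 11 mod 23, then count y ∈ F_23 with y² ≡ rhs.
  x = 0: rhs = 11, matching y values: none (0 points).
  x = 1: rhs = 8, matching y values: 10, 13 (2 points).
  x = 2: rhs = 11, matching y values: none (0 points).
  x = 3: rhs = 3, matching y values: 7, 16 (2 points).
  x = 4: rhs = 13, matching y values: 6, 17 (2 points).
  x = 5: rhs = 1, matching y values: 1, 22 (2 points).
  x = 6: rhs = 19, matching y values: none (0 points).
  x = 7: rhs = 4, matching y values: 2, 21 (2 points).
  x = 8: rhs = 8, matching y values: 10, 13 (2 points).
  x = 9: rhs = 14, matching y values: none (0 points).
  x = 10: rhs = 5, matching y values: none (0 points).
  x = 11: rhs = 10, matching y values: none (0 points).
  x = 12: rhs = 12, matching y values: 9, 14 (2 points).
  x = 13: rhs = 17, matching y values: none (0 points).
  x = 14: rhs = 8, matching y values: 10, 13 (2 points).
  x = 15: rhs = 14, matching y values: none (0 points).
  x = 16: rhs = 18, matching y values: 8, 15 (2 points).
  x = 17: rhs = 3, matching y values: 7, 16 (2 points).
  x = 18: rhs = 21, matching y values: none (0 points).
  x = 19: rhs = 9, matching y values: 3, 20 (2 points).
  x = 20: rhs = 19, matching y values: none (0 points).
  x = 21: rhs = 11, matching y values: none (0 points).
  x = 22: rhs = 14, matching y values: none (0 points).
Total affine count: 22.
Full point count |E(F_23)| = 22 + 1 = 23.
Hasse bound: |23 − (23+1)| = |-1| = 1 ≤ 2√23 ≈ 9.5917 ✓.


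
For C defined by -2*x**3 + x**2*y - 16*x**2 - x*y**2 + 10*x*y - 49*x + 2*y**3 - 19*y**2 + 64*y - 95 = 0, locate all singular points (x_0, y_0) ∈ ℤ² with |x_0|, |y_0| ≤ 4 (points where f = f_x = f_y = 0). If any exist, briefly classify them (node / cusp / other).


Singular points: {(-2, 3)}; classification: node.

Compute partial derivatives:
  f_x = -6*x**2 + 2*x*y - 32*x - y**2 + 10*y - 49.
  f_y = x**2 - 2*x*y + 10*x + 6*y**2 - 38*y + 64.
Scan x_0 ∈ {−4, ..., 4}. For each x_0, f_y(x_0, y) is a polynomial in y; find its integer roots y ∈ {−4, ..., 4}, then test f_x and f at those candidates.
  x = -4: f_y(-4, y) = 6*y**2 - 30*y + 40; no integer root y with |y| ≤ 4.
  x = -3: f_y(-3, y) = 6*y**2 - 32*y + 43; no integer root y with |y| ≤ 4.
  x = -2: f_y(-2, y) = 6*y**2 - 34*y + 48; vanishes at y ∈ {3}. (-2, 3): f_x = 0, f = 0 — SINGULAR.
  x = -1: f_y(-1, y) = 6*y**2 - 36*y + 55; no integer root y with |y| ≤ 4.
  x = 0: f_y(0, y) = 6*y**2 - 38*y + 64; no integer root y with |y| ≤ 4.
  x = 1: f_y(1, y) = 6*y**2 - 40*y + 75; no integer root y with |y| ≤ 4.
  x = 2: f_y(2, y) = 6*y**2 - 42*y + 88; no integer root y with |y| ≤ 4.
  x = 3: f_y(3, y) = 6*y**2 - 44*y + 103; no integer root y with |y| ≤ 4.
  x = 4: f_y(4, y) = 6*y**2 - 46*y + 120; no integer root y with |y| ≤ 4.
Only singular point on the grid: (-2, 3).
Classify: substitute x = -2 + u, y = 3 + v and expand: f = -2*u**3 + u**2*v - u**2 - u*v**2 + 2*v**3 + v**2.
No constant or linear terms (consistent with a singular point). Quadratic part: -u**2 + v**2. Cubic part: -2*u**3 + u**2*v - u*v**2 + 2*v**3.
The quadratic part v**2 - u**2 = (v − u)(v + u) splits into two distinct linear factors, so there are two distinct tangent lines y − 3 = ±(x − -2) — this is a node (ordinary double point).
Classification: node.


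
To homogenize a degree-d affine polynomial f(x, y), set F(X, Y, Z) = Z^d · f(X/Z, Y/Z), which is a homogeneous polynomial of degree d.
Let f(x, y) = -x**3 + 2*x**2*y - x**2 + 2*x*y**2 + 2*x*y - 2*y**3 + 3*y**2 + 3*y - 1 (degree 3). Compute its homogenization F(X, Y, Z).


F(X, Y, Z) = -X**3 + 2*X**2*Y - X**2*Z + 2*X*Y**2 + 2*X*Y*Z - 2*Y**3 + 3*Y**2*Z + 3*Y*Z**2 - Z**3

deg(f) = 3.
Substitute x = X/Z, y = Y/Z into f, then multiply by Z^3.
  monomial -1·x^3·y^0 ↦ -1·X^3·Y^0·Z^0.
  monomial 2·x^2·y^1 ↦ 2·X^2·Y^1·Z^0.
  monomial -1·x^2·y^0 ↦ -1·X^2·Y^0·Z^1.
  monomial 2·x^1·y^2 ↦ 2·X^1·Y^2·Z^0.
  monomial 2·x^1·y^1 ↦ 2·X^1·Y^1·Z^1.
  monomial -2·x^0·y^3 ↦ -2·X^0·Y^3·Z^0.
  monomial 3·x^0·y^2 ↦ 3·X^0·Y^2·Z^1.
  monomial 3·x^0·y^1 ↦ 3·X^0·Y^1·Z^2.
  monomial -1·x^0·y^0 ↦ -1·X^0·Y^0·Z^3.
Collecting: F(X, Y, Z) = -X**3 + 2*X**2*Y - X**2*Z + 2*X*Y**2 + 2*X*Y*Z - 2*Y**3 + 3*Y**2*Z + 3*Y*Z**2 - Z**3.


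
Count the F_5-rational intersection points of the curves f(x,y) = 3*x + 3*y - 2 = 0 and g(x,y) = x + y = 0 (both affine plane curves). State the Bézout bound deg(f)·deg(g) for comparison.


Common zeros: ∅; count = 0; Bézout bound = 1.

deg(f) = 1, deg(g) = 1, so Bézout bound = 1.
Scan x ∈ F_5. For each x, list the y ∈ F_5 with f(x, y) ≡ 0 and those with g(x, y) ≡ 0 (mod 5); the common zeros in that column are the intersection.
  x = 0: f ≡ 0 at y ∈ {4}; g ≡ 0 at y ∈ {0}; common: ∅.
  x = 1: f ≡ 0 at y ∈ {3}; g ≡ 0 at y ∈ {4}; common: ∅.
  x = 2: f ≡ 0 at y ∈ {2}; g ≡ 0 at y ∈ {3}; common: ∅.
  x = 3: f ≡ 0 at y ∈ {1}; g ≡ 0 at y ∈ {2}; common: ∅.
  x = 4: f ≡ 0 at y ∈ {0}; g ≡ 0 at y ∈ {1}; common: ∅.
Collecting: common zeros = ∅, so the count is 0.
Comparison with the Bézout bound: 0 ≤ 1 = deg(f)·deg(g), as expected for curves with no common component (the affine F_5-count falls short of the bound because intersections may lie at infinity, over extension fields, or carry multiplicity).


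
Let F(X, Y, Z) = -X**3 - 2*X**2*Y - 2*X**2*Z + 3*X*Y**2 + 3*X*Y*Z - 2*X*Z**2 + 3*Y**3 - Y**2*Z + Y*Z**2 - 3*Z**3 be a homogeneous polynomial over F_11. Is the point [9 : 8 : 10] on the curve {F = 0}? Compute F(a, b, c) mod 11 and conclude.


F(9,8,10) ≡ 10 (mod 11); P is NOT on the curve.

Evaluate F(9, 8, 10) term-by-term (mod 11).
  -X**3 ↦ -1·729·1·1 = -729
  -2*X**2*Y ↦ -2·81·8·1 = -1296
  -2*X**2*Z ↦ -2·81·1·10 = -1620
  3*X*Y**2 ↦ 3·9·64·1 = 1728
  3*X*Y*Z ↦ 3·9·8·10 = 2160
  -2*X*Z**2 ↦ -2·9·1·100 = -1800
  3*Y**3 ↦ 3·1·512·1 = 1536
  -Y**2*Z ↦ -1·1·64·10 = -640
  Y*Z**2 ↦ 1·1·8·100 = 800
  -3*Z**3 ↦ -3·1·1·1000 = -3000
Sum: F(9, 8, 10) = (-729) + (-1296) + (-1620) + (1728) + (2160) + (-1800) + (1536) + (-640) + (800) + (-3000) = -2861.
Reducing mod 11: -2861 ≡ 10 (mod 11).
Since F(a, b, c) ≡ 10 ≠ 0 (mod 11), P does NOT lie on the curve.


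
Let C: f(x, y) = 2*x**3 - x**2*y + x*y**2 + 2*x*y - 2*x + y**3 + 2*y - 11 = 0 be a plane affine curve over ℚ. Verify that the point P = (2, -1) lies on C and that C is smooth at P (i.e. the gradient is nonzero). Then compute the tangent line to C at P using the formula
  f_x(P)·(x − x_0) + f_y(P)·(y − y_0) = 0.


Tangent line at P: 25*x + y - 49 = 0.

Step 1: f(2, -1) = 0, so P lies on C.
Step 2: partial derivatives
  f_x(x, y) = 6*x**2 - 2*x*y + y**2 + 2*y - 2, f_y(x, y) = -x**2 + 2*x*y + 2*x + 3*y**2 + 2.
  f_x(P) = 25, f_y(P) = 1 (gradient nonzero, so P is smooth).
Step 3: tangent line at P: 25·(x − 2) + 1·(y − -1) = 0.
Expanding: 25*x + y - 49 = 0.


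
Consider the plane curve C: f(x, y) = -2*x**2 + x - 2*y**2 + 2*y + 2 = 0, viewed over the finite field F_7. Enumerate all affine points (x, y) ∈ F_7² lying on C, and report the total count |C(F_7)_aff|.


Affine F_7-points: {(2, 4)}; count = 1.

For each of the 49 pairs (x, y) ∈ F_7², evaluate f(x, y) mod 7. Record the zeros.
  x = 0: [0↦2, 1↦2, 2↦5, 3↦4, 4↦6, 5↦4, 6↦5]  zeros at y ∈ ∅
  x = 1: [0↦1, 1↦1, 2↦4, 3↦3, 4↦5, 5↦3, 6↦4]  zeros at y ∈ ∅
  x = 2: [0↦3, 1↦3, 2↦6, 3↦5, 4↦0, 5↦5, 6↦6]  zeros at y ∈ {4}
  x = 3: [0↦1, 1↦1, 2↦4, 3↦3, 4↦5, 5↦3, 6↦4]  zeros at y ∈ ∅
  x = 4: [0↦2, 1↦2, 2↦5, 3↦4, 4↦6, 5↦4, 6↦5]  zeros at y ∈ ∅
  x = 5: [0↦6, 1↦6, 2↦2, 3↦1, 4↦3, 5↦1, 6↦2]  zeros at y ∈ ∅
  x = 6: [0↦6, 1↦6, 2↦2, 3↦1, 4↦3, 5↦1, 6↦2]  zeros at y ∈ ∅
Collecting zeros: affine points = {(2, 4)}.
Total count |C(F_7)_aff| = 1.


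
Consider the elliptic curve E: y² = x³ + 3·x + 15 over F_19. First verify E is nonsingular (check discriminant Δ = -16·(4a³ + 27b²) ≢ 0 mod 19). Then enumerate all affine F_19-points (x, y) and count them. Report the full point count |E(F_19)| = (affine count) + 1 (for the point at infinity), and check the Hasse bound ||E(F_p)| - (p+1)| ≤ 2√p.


Affine points = {(1, 0), (8, 0), (9, 7), (9, 12), (10, 0), (11, 7), (11, 12), (13, 3), (13, 16), (16, 6), (16, 13), (17, 1), (17, 18), (18, 7), (18, 12)}; affine count = 15; |E(F_19)| = 16.

Discriminant check: Δ ∝ 4a³ + 27b² = 4·3³ + 27·15² = 4·27 + 27·225 ≡ 8 (mod 19). Nonzero ⇒ E is nonsingular.
For each x ∈ F_19, compute rhs = x³ + 3·x + 15 mod 19, then count y ∈ F_19 with y² ≡ rhs.
  x = 0: rhs = 15, matching y values: none (0 points).
  x = 1: rhs = 0, matching y values: 0 (1 points).
  x = 2: rhs = 10, matching y values: none (0 points).
  x = 3: rhs = 13, matching y values: none (0 points).
  x = 4: rhs = 15, matching y values: none (0 points).
  x = 5: rhs = 3, matching y values: none (0 points).
  x = 6: rhs = 2, matching y values: none (0 points).
  x = 7: rhs = 18, matching y values: none (0 points).
  x = 8: rhs = 0, matching y values: 0 (1 points).
  x = 9: rhs = 11, matching y values: 7, 12 (2 points).
  x = 10: rhs = 0, matching y values: 0 (1 points).
  x = 11: rhs = 11, matching y values: 7, 12 (2 points).
  x = 12: rhs = 12, matching y values: none (0 points).
  x = 13: rhs = 9, matching y values: 3, 16 (2 points).
  x = 14: rhs = 8, matching y values: none (0 points).
  x = 15: rhs = 15, matching y values: none (0 points).
  x = 16: rhs = 17, matching y values: 6, 13 (2 points).
  x = 17: rhs = 1, matching y values: 1, 18 (2 points).
  x = 18: rhs = 11, matching y values: 7, 12 (2 points).
Total affine count: 15.
Full point count |E(F_19)| = 15 + 1 = 16.
Hasse bound: |16 − (19+1)| = |-4| = 4 ≤ 2√19 ≈ 8.7178 ✓.


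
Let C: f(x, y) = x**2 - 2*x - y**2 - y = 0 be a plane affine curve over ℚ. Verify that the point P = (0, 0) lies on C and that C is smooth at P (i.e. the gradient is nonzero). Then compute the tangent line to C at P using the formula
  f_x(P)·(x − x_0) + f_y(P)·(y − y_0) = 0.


Tangent line at P: -2*x - y = 0.

Step 1: f(0, 0) = 0, so P lies on C.
Step 2: partial derivatives
  f_x(x, y) = 2*x - 2, f_y(x, y) = -2*y - 1.
  f_x(P) = -2, f_y(P) = -1 (gradient nonzero, so P is smooth).
Step 3: tangent line at P: -2·(x − 0) + -1·(y − 0) = 0.
Expanding: -2*x - y = 0.


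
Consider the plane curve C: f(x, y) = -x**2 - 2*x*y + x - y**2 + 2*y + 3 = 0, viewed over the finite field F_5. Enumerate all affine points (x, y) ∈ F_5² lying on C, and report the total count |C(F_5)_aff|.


Affine F_5-points: {(0, 3), (0, 4), (3, 2), (3, 4), (4, 2)}; count = 5.

For each of the 25 pairs (x, y) ∈ F_5², evaluate f(x, y) mod 5. Record the zeros.
  x = 0: [0↦3, 1↦4, 2↦3, 3↦0, 4↦0]  zeros at y ∈ {3, 4}
  x = 1: [0↦3, 1↦2, 2↦4, 3↦4, 4↦2]  zeros at y ∈ ∅
  x = 2: [0↦1, 1↦3, 2↦3, 3↦1, 4↦2]  zeros at y ∈ ∅
  x = 3: [0↦2, 1↦2, 2↦0, 3↦1, 4↦0]  zeros at y ∈ {2, 4}
  x = 4: [0↦1, 1↦4, 2↦0, 3↦4, 4↦1]  zeros at y ∈ {2}
Collecting zeros: affine points = {(0, 3), (0, 4), (3, 2), (3, 4), (4, 2)}.
Total count |C(F_5)_aff| = 5.


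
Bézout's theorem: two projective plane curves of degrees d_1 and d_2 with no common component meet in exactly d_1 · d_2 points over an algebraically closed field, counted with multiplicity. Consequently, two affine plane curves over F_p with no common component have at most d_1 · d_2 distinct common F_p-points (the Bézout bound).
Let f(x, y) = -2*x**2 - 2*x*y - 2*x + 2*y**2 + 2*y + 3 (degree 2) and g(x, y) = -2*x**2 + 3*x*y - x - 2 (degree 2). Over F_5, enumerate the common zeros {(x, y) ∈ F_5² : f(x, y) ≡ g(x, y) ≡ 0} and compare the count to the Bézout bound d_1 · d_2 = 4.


Common zeros: {(2, 2)}; count = 1; Bézout bound = 4.

deg(f) = 2, deg(g) = 2, so Bézout bound = 4.
Scan x ∈ F_5. For each x, list the y ∈ F_5 with f(x, y) ≡ 0 and those with g(x, y) ≡ 0 (mod 5); the common zeros in that column are the intersection.
  x = 0: f ≡ 0 at y ∈ {2}; g ≡ 0 at y ∈ ∅; common: ∅.
  x = 1: f ≡ 0 at y ∈ ∅; g ≡ 0 at y ∈ {0}; common: ∅.
  x = 2: f ≡ 0 at y ∈ {2, 4}; g ≡ 0 at y ∈ {2}; common: {2}.
  x = 3: f ≡ 0 at y ∈ {3, 4}; g ≡ 0 at y ∈ {2}; common: ∅.
  x = 4: f ≡ 0 at y ∈ ∅; g ≡ 0 at y ∈ {4}; common: ∅.
Collecting: common zeros = {(2, 2)}, so the count is 1.
Comparison with the Bézout bound: 1 ≤ 4 = deg(f)·deg(g), as expected for curves with no common component (the affine F_5-count falls short of the bound because intersections may lie at infinity, over extension fields, or carry multiplicity).


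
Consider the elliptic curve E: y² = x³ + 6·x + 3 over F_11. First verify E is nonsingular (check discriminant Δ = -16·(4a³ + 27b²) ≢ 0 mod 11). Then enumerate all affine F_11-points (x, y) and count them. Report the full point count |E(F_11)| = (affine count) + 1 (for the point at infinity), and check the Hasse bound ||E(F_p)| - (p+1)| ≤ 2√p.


Affine points = {(0, 5), (0, 6), (2, 1), (2, 10), (3, 2), (3, 9), (4, 5), (4, 6), (5, 2), (5, 9), (7, 5), (7, 6), (9, 4), (9, 7)}; affine count = 14; |E(F_11)| = 15.

Discriminant check: Δ ∝ 4a³ + 27b² = 4·6³ + 27·3² = 4·216 + 27·9 ≡ 7 (mod 11). Nonzero ⇒ E is nonsingular.
For each x ∈ F_11, compute rhs = x³ + 6·x + 3 mod 11, then count y ∈ F_11 with y² ≡ rhs.
  x = 0: rhs = 3, matching y values: 5, 6 (2 points).
  x = 1: rhs = 10, matching y values: none (0 points).
  x = 2: rhs = 1, matching y values: 1, 10 (2 points).
  x = 3: rhs = 4, matching y values: 2, 9 (2 points).
  x = 4: rhs = 3, matching y values: 5, 6 (2 points).
  x = 5: rhs = 4, matching y values: 2, 9 (2 points).
  x = 6: rhs = 2, matching y values: none (0 points).
  x = 7: rhs = 3, matching y values: 5, 6 (2 points).
  x = 8: rhs = 2, matching y values: none (0 points).
  x = 9: rhs = 5, matching y values: 4, 7 (2 points).
  x = 10: rhs = 7, matching y values: none (0 points).
Total affine count: 14.
Full point count |E(F_11)| = 14 + 1 = 15.
Hasse bound: |15 − (11+1)| = |3| = 3 ≤ 2√11 ≈ 6.6332 ✓.


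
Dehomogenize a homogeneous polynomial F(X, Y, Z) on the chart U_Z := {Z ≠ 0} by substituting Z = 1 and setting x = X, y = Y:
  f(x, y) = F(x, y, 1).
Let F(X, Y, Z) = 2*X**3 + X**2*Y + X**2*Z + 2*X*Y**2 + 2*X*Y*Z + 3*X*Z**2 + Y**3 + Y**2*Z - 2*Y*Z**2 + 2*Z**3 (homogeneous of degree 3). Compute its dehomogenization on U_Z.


f(x, y) = 2*x**3 + x**2*y + x**2 + 2*x*y**2 + 2*x*y + 3*x + y**3 + y**2 - 2*y + 2

On U_Z we set Z = 1. Each monomial c·X^i·Y^j·Z^k in F becomes c·x^i·y^j·1^k = c·x^i·y^j.
Substituting Z = 1: F(X, Y, 1) = 2*x**3 + x**2*y + x**2 + 2*x*y**2 + 2*x*y + 3*x + y**3 + y**2 - 2*y + 2.
Note: deg(f) ≤ deg(F) = 3; strict inequality happens when F is divisible by Z (lost terms).


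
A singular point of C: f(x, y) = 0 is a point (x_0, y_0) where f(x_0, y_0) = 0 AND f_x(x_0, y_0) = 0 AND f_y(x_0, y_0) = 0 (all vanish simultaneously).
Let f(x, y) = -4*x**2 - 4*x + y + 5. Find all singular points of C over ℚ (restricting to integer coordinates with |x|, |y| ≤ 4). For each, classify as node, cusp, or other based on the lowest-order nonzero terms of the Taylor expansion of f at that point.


No singular points in the scanned grid; C is smooth there.

Compute partial derivatives:
  f_x = -8*x - 4.
  f_y = 1.
f_y = 1 is a nonzero constant, so f_y never vanishes: no point (x, y) can satisfy f = f_x = f_y = 0. In particular no (x, y) ∈ {−4, ..., 4}² is singular; the curve is smooth.


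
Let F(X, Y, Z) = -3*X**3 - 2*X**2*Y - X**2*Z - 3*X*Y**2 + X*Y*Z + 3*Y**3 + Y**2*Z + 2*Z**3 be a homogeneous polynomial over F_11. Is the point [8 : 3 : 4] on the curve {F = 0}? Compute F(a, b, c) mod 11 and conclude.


F(8,3,4) ≡ 6 (mod 11); P is NOT on the curve.

Evaluate F(8, 3, 4) term-by-term (mod 11).
  -3*X**3 ↦ -3·512·1·1 = -1536
  -2*X**2*Y ↦ -2·64·3·1 = -384
  -X**2*Z ↦ -1·64·1·4 = -256
  -3*X*Y**2 ↦ -3·8·9·1 = -216
  X*Y*Z ↦ 1·8·3·4 = 96
  3*Y**3 ↦ 3·1·27·1 = 81
  Y**2*Z ↦ 1·1·9·4 = 36
  2*Z**3 ↦ 2·1·1·64 = 128
Sum: F(8, 3, 4) = (-1536) + (-384) + (-256) + (-216) + (96) + (81) + (36) + (128) = -2051.
Reducing mod 11: -2051 ≡ 6 (mod 11).
Since F(a, b, c) ≡ 6 ≠ 0 (mod 11), P does NOT lie on the curve.


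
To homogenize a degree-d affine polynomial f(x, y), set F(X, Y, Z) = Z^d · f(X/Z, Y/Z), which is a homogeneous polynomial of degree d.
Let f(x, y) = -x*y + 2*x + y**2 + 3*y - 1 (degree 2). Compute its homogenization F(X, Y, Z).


F(X, Y, Z) = -X*Y + 2*X*Z + Y**2 + 3*Y*Z - Z**2

deg(f) = 2.
Substitute x = X/Z, y = Y/Z into f, then multiply by Z^2.
  monomial -1·x^1·y^1 ↦ -1·X^1·Y^1·Z^0.
  monomial 2·x^1·y^0 ↦ 2·X^1·Y^0·Z^1.
  monomial 1·x^0·y^2 ↦ 1·X^0·Y^2·Z^0.
  monomial 3·x^0·y^1 ↦ 3·X^0·Y^1·Z^1.
  monomial -1·x^0·y^0 ↦ -1·X^0·Y^0·Z^2.
Collecting: F(X, Y, Z) = -X*Y + 2*X*Z + Y**2 + 3*Y*Z - Z**2.


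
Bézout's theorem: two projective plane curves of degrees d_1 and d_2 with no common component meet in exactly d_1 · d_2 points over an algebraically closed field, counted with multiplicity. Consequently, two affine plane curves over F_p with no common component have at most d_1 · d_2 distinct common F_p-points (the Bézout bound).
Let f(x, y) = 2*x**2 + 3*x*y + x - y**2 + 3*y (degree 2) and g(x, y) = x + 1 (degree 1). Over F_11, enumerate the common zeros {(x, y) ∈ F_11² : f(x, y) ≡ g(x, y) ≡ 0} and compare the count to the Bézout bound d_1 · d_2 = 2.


Common zeros: {(10, 1), (10, 10)}; count = 2; Bézout bound = 2.

deg(f) = 2, deg(g) = 1, so Bézout bound = 2.
Scan x ∈ F_11. For each x, list the y ∈ F_11 with f(x, y) ≡ 0 and those with g(x, y) ≡ 0 (mod 11); the common zeros in that column are the intersection.
  x = 0: f ≡ 0 at y ∈ {0, 3}; g ≡ 0 at y ∈ ∅; common: ∅.
  x = 1: f ≡ 0 at y ∈ {2, 4}; g ≡ 0 at y ∈ ∅; common: ∅.
  x = 2: f ≡ 0 at y ∈ {10}; g ≡ 0 at y ∈ ∅; common: ∅.
  x = 3: f ≡ 0 at y ∈ ∅; g ≡ 0 at y ∈ ∅; common: ∅.
  x = 4: f ≡ 0 at y ∈ ∅; g ≡ 0 at y ∈ ∅; common: ∅.
  x = 5: f ≡ 0 at y ∈ {0, 7}; g ≡ 0 at y ∈ ∅; common: ∅.
  x = 6: f ≡ 0 at y ∈ {3, 7}; g ≡ 0 at y ∈ ∅; common: ∅.
  x = 7: f ≡ 0 at y ∈ ∅; g ≡ 0 at y ∈ ∅; common: ∅.
  x = 8: f ≡ 0 at y ∈ ∅; g ≡ 0 at y ∈ ∅; common: ∅.
  x = 9: f ≡ 0 at y ∈ {4}; g ≡ 0 at y ∈ ∅; common: ∅.
  x = 10: f ≡ 0 at y ∈ {1, 10}; g ≡ 0 at y ∈ {0, 1, 2, 3, 4, 5, 6, 7, 8, 9, 10}; common: {1, 10}.
Collecting: common zeros = {(10, 1), (10, 10)}, so the count is 2.
Comparison with the Bézout bound: 2 ≤ 2 = deg(f)·deg(g), as expected for curves with no common component (the bound is attained).


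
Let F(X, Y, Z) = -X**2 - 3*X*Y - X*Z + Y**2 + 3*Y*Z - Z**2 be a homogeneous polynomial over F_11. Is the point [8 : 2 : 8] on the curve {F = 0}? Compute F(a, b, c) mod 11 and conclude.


F(8,2,8) ≡ 10 (mod 11); P is NOT on the curve.

Evaluate F(8, 2, 8) term-by-term (mod 11).
  -X**2 ↦ -1·64·1·1 = -64
  -3*X*Y ↦ -3·8·2·1 = -48
  -X*Z ↦ -1·8·1·8 = -64
  Y**2 ↦ 1·1·4·1 = 4
  3*Y*Z ↦ 3·1·2·8 = 48
  -Z**2 ↦ -1·1·1·64 = -64
Sum: F(8, 2, 8) = (-64) + (-48) + (-64) + (4) + (48) + (-64) = -188.
Reducing mod 11: -188 ≡ 10 (mod 11).
Since F(a, b, c) ≡ 10 ≠ 0 (mod 11), P does NOT lie on the curve.


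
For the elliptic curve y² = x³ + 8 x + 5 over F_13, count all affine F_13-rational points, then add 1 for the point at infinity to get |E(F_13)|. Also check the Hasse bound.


Affine points = {(1, 1), (1, 12), (2, 4), (2, 9), (3, 2), (3, 11), (4, 6), (4, 7), (5, 1), (5, 12), (6, 3), (6, 10), (7, 1), (7, 12), (8, 3), (8, 10), (9, 0), (12, 3), (12, 10)}; affine count = 19; |E(F_13)| = 20.

Discriminant check: Δ ∝ 4a³ + 27b² = 4·8³ + 27·5² = 4·512 + 27·25 ≡ 6 (mod 13). Nonzero ⇒ E is nonsingular.
For each x ∈ F_13, compute rhs = x³ + 8·x + 5 mod 13, then count y ∈ F_13 with y² ≡ rhs.
  x = 0: rhs = 5, matching y values: none (0 points).
  x = 1: rhs = 1, matching y values: 1, 12 (2 points).
  x = 2: rhs = 3, matching y values: 4, 9 (2 points).
  x = 3: rhs = 4, matching y values: 2, 11 (2 points).
  x = 4: rhs = 10, matching y values: 6, 7 (2 points).
  x = 5: rhs = 1, matching y values: 1, 12 (2 points).
  x = 6: rhs = 9, matching y values: 3, 10 (2 points).
  x = 7: rhs = 1, matching y values: 1, 12 (2 points).
  x = 8: rhs = 9, matching y values: 3, 10 (2 points).
  x = 9: rhs = 0, matching y values: 0 (1 points).
  x = 10: rhs = 6, matching y values: none (0 points).
  x = 11: rhs = 7, matching y values: none (0 points).
  x = 12: rhs = 9, matching y values: 3, 10 (2 points).
Total affine count: 19.
Full point count |E(F_13)| = 19 + 1 = 20.
Hasse bound: |20 − (13+1)| = |6| = 6 ≤ 2√13 ≈ 7.2111 ✓.


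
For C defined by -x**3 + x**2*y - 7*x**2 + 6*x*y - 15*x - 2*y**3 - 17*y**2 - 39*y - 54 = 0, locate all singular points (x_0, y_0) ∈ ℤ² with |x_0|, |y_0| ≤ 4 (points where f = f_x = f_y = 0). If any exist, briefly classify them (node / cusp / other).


Singular points: {(-3, -3)}; classification: node.

Compute partial derivatives:
  f_x = -3*x**2 + 2*x*y - 14*x + 6*y - 15.
  f_y = x**2 + 6*x - 6*y**2 - 34*y - 39.
Scan x_0 ∈ {−4, ..., 4}. For each x_0, f_y(x_0, y) is a polynomial in y; find its integer roots y ∈ {−4, ..., 4}, then test f_x and f at those candidates.
  x = -4: f_y(-4, y) = -6*y**2 - 34*y - 47; no integer root y with |y| ≤ 4.
  x = -3: f_y(-3, y) = -6*y**2 - 34*y - 48; vanishes at y ∈ {-3}. (-3, -3): f_x = 0, f = 0 — SINGULAR.
  x = -2: f_y(-2, y) = -6*y**2 - 34*y - 47; no integer root y with |y| ≤ 4.
  x = -1: f_y(-1, y) = -6*y**2 - 34*y - 44; vanishes at y ∈ {-2}. (-1, -2): f_x = -12 ≠ 0.
  x = 0: f_y(0, y) = -6*y**2 - 34*y - 39; no integer root y with |y| ≤ 4.
  x = 1: f_y(1, y) = -6*y**2 - 34*y - 32; no integer root y with |y| ≤ 4.
  x = 2: f_y(2, y) = -6*y**2 - 34*y - 23; no integer root y with |y| ≤ 4.
  x = 3: f_y(3, y) = -6*y**2 - 34*y - 12; no integer root y with |y| ≤ 4.
  x = 4: f_y(4, y) = -6*y**2 - 34*y + 1; no integer root y with |y| ≤ 4.
Only singular point on the grid: (-3, -3).
Classify: substitute x = -3 + u, y = -3 + v and expand: f = -u**3 + u**2*v - u**2 - 2*v**3 + v**2.
No constant or linear terms (consistent with a singular point). Quadratic part: -u**2 + v**2. Cubic part: -u**3 + u**2*v - 2*v**3.
The quadratic part v**2 - u**2 = (v − u)(v + u) splits into two distinct linear factors, so there are two distinct tangent lines y − -3 = ±(x − -3) — this is a node (ordinary double point).
Classification: node.


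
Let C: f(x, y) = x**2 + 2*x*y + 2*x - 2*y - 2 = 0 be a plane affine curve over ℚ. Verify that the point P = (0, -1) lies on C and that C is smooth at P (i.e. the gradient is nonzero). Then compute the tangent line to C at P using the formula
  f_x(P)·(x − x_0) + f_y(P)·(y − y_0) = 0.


Tangent line at P: -2*y - 2 = 0.

Step 1: f(0, -1) = 0, so P lies on C.
Step 2: partial derivatives
  f_x(x, y) = 2*x + 2*y + 2, f_y(x, y) = 2*x - 2.
  f_x(P) = 0, f_y(P) = -2 (gradient nonzero, so P is smooth).
Step 3: tangent line at P: 0·(x − 0) + -2·(y − -1) = 0.
Expanding: -2*y - 2 = 0.


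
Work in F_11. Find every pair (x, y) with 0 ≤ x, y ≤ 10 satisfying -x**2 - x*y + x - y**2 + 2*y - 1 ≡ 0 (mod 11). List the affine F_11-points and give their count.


Affine F_11-points: {(0, 1)}; count = 1.

For each of the 121 pairs (x, y) ∈ F_11², evaluate f(x, y) mod 11. Record the zeros.
  x = 0: [0↦10, 1↦0, 2↦10, 3↦7, 4↦2, 5↦6, 6↦8, 7↦8, 8↦6, 9↦2, 10↦7]  zeros at y ∈ {1}
  x = 1: [0↦10, 1↦10, 2↦8, 3↦4, 4↦9, 5↦1, 6↦2, 7↦1, 8↦9, 9↦4, 10↦8]  zeros at y ∈ ∅
  x = 2: [0↦8, 1↦7, 2↦4, 3↦10, 4↦3, 5↦5, 6↦5, 7↦3, 8↦10, 9↦4, 10↦7]  zeros at y ∈ ∅
  x = 3: [0↦4, 1↦2, 2↦9, 3↦3, 4↦6, 5↦7, 6↦6, 7↦3, 8↦9, 9↦2, 10↦4]  zeros at y ∈ ∅
  x = 4: [0↦9, 1↦6, 2↦1, 3↦5, 4↦7, 5↦7, 6↦5, 7↦1, 8↦6, 9↦9, 10↦10]  zeros at y ∈ ∅
  x = 5: [0↦1, 1↦8, 2↦2, 3↦5, 4↦6, 5↦5, 6↦2, 7↦8, 8↦1, 9↦3, 10↦3]  zeros at y ∈ ∅
  x = 6: [0↦2, 1↦8, 2↦1, 3↦3, 4↦3, 5↦1, 6↦8, 7↦2, 8↦5, 9↦6, 10↦5]  zeros at y ∈ ∅
  x = 7: [0↦1, 1↦6, 2↦9, 3↦10, 4↦9, 5↦6, 6↦1, 7↦5, 8↦7, 9↦7, 10↦5]  zeros at y ∈ ∅
  x = 8: [0↦9, 1↦2, 2↦4, 3↦4, 4↦2, 5↦9, 6↦3, 7↦6, 8↦7, 9↦6, 10↦3]  zeros at y ∈ ∅
  x = 9: [0↦4, 1↦7, 2↦8, 3↦7, 4↦4, 5↦10, 6↦3, 7↦5, 8↦5, 9↦3, 10↦10]  zeros at y ∈ ∅
  x = 10: [0↦8, 1↦10, 2↦10, 3↦8, 4↦4, 5↦9, 6↦1, 7↦2, 8↦1, 9↦9, 10↦4]  zeros at y ∈ ∅
Collecting zeros: affine points = {(0, 1)}.
Total count |C(F_11)_aff| = 1.


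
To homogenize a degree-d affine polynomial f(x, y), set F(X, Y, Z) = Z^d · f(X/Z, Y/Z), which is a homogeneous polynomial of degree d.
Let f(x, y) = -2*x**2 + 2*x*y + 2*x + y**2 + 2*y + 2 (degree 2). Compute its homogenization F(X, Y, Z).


F(X, Y, Z) = -2*X**2 + 2*X*Y + 2*X*Z + Y**2 + 2*Y*Z + 2*Z**2

deg(f) = 2.
Substitute x = X/Z, y = Y/Z into f, then multiply by Z^2.
  monomial -2·x^2·y^0 ↦ -2·X^2·Y^0·Z^0.
  monomial 2·x^1·y^1 ↦ 2·X^1·Y^1·Z^0.
  monomial 2·x^1·y^0 ↦ 2·X^1·Y^0·Z^1.
  monomial 1·x^0·y^2 ↦ 1·X^0·Y^2·Z^0.
  monomial 2·x^0·y^1 ↦ 2·X^0·Y^1·Z^1.
  monomial 2·x^0·y^0 ↦ 2·X^0·Y^0·Z^2.
Collecting: F(X, Y, Z) = -2*X**2 + 2*X*Y + 2*X*Z + Y**2 + 2*Y*Z + 2*Z**2.


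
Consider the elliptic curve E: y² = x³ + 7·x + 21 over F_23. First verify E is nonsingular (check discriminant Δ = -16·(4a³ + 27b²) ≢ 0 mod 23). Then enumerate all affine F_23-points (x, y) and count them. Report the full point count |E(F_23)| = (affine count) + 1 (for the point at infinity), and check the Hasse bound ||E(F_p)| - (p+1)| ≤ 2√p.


Affine points = {(1, 11), (1, 12), (3, 0), (6, 7), (6, 16), (9, 10), (9, 13), (11, 7), (11, 16), (12, 4), (12, 19), (13, 3), (13, 20), (17, 4), (17, 19), (22, 6), (22, 17)}; affine count = 17; |E(F_23)| = 18.

Discriminant check: Δ ∝ 4a³ + 27b² = 4·7³ + 27·21² = 4·343 + 27·441 ≡ 8 (mod 23). Nonzero ⇒ E is nonsingular.
For each x ∈ F_23, compute rhs = x³ + 7·x + 21 mod 23, then count y ∈ F_23 with y² ≡ rhs.
  x = 0: rhs = 21, matching y values: none (0 points).
  x = 1: rhs = 6, matching y values: 11, 12 (2 points).
  x = 2: rhs = 20, matching y values: none (0 points).
  x = 3: rhs = 0, matching y values: 0 (1 points).
  x = 4: rhs = 21, matching y values: none (0 points).
  x = 5: rhs = 20, matching y values: none (0 points).
  x = 6: rhs = 3, matching y values: 7, 16 (2 points).
  x = 7: rhs = 22, matching y values: none (0 points).
  x = 8: rhs = 14, matching y values: none (0 points).
  x = 9: rhs = 8, matching y values: 10, 13 (2 points).
  x = 10: rhs = 10, matching y values: none (0 points).
  x = 11: rhs = 3, matching y values: 7, 16 (2 points).
  x = 12: rhs = 16, matching y values: 4, 19 (2 points).
  x = 13: rhs = 9, matching y values: 3, 20 (2 points).
  x = 14: rhs = 11, matching y values: none (0 points).
  x = 15: rhs = 5, matching y values: none (0 points).
  x = 16: rhs = 20, matching y values: none (0 points).
  x = 17: rhs = 16, matching y values: 4, 19 (2 points).
  x = 18: rhs = 22, matching y values: none (0 points).
  x = 19: rhs = 21, matching y values: none (0 points).
  x = 20: rhs = 19, matching y values: none (0 points).
  x = 21: rhs = 22, matching y values: none (0 points).
  x = 22: rhs = 13, matching y values: 6, 17 (2 points).
Total affine count: 17.
Full point count |E(F_23)| = 17 + 1 = 18.
Hasse bound: |18 − (23+1)| = |-6| = 6 ≤ 2√23 ≈ 9.5917 ✓.
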